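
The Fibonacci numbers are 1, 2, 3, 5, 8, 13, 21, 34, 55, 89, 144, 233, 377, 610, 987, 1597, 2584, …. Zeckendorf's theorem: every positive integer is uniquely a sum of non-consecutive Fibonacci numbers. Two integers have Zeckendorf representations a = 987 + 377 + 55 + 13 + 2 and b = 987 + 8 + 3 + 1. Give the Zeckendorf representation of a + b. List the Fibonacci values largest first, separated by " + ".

1597 + 610 + 144 + 55 + 21 + 5 + 1

The two numbers are 1434 and 999, so their sum is 2433.
Repeatedly subtract the largest Fibonacci number that fits:
subtract 1597 from 2433: 836 remains
subtract 610 from 836: 226 remains
subtract 144 from 226: 82 remains
subtract 55 from 82: 27 remains
subtract 21 from 27: 6 remains
subtract 5 from 6: 1 remains
subtract 1 from 1: 0 remains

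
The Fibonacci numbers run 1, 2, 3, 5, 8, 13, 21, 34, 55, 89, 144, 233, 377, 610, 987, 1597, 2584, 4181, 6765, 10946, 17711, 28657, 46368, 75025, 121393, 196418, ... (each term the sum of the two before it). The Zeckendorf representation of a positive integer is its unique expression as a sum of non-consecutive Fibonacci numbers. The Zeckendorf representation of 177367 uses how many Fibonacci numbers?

7

Greedy algorithm:
177367: greatest Fibonacci not exceeding it is 121393, leaving 55974
55974: greatest Fibonacci not exceeding it is 46368, leaving 9606
9606: greatest Fibonacci not exceeding it is 6765, leaving 2841
2841: greatest Fibonacci not exceeding it is 2584, leaving 257
257: greatest Fibonacci not exceeding it is 233, leaving 24
24: greatest Fibonacci not exceeding it is 21, leaving 3
3: greatest Fibonacci not exceeding it is 3, leaving 0
177367 = 121393 + 46368 + 6765 + 2584 + 233 + 21 + 3, which has 7 terms.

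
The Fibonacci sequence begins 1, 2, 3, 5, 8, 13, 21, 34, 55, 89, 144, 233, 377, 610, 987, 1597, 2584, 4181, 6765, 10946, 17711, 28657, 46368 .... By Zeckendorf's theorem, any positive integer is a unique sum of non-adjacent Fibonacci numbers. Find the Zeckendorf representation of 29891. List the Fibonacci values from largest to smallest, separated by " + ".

28657 + 987 + 233 + 13 + 1

subtract 28657 from 29891: 1234 remains
subtract 987 from 1234: 247 remains
subtract 233 from 247: 14 remains
subtract 13 from 14: 1 remains
subtract 1 from 1: 0 remains
So 29891 = 28657 + 987 + 233 + 13 + 1, with no two terms consecutive in the sequence.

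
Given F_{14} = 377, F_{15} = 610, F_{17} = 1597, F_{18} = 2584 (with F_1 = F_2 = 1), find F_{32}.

By the addition formula F_{m+n} = F_m F_{n+1} + F_{m−1} F_n with m=15, n=17: F_{32} = 610·2584 + 377·1597 = 1576240 + 602069 = 2178309.

2178309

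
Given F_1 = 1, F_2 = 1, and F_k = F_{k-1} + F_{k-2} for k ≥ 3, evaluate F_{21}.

Iterating the recurrence up to F_{16} = 987 and F_{15} = 610:
F_{17} = F_{16} + F_{15} = 987 + 610 = 1597
F_{18} = F_{17} + F_{16} = 1597 + 987 = 2584
F_{19} = F_{18} + F_{17} = 2584 + 1597 = 4181
F_{20} = F_{19} + F_{18} = 4181 + 2584 = 6765
F_{21} = F_{20} + F_{19} = 6765 + 4181 = 10946

10946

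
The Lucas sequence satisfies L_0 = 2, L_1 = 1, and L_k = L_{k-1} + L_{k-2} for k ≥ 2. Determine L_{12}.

Iterating the recurrence up to L_{7} = 29 and L_{6} = 18:
L_{8} = L_{7} + L_{6} = 29 + 18 = 47
L_{9} = L_{8} + L_{7} = 47 + 29 = 76
L_{10} = L_{9} + L_{8} = 76 + 47 = 123
L_{11} = L_{10} + L_{9} = 123 + 76 = 199
L_{12} = L_{11} + L_{10} = 199 + 123 = 322

322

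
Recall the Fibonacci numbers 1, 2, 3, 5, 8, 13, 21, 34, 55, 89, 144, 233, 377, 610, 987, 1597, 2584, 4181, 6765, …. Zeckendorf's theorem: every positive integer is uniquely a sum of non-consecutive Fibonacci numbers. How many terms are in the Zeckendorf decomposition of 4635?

Greedy algorithm:
subtract 4181 from 4635: 454 remains
subtract 377 from 454: 77 remains
subtract 55 from 77: 22 remains
subtract 21 from 22: 1 remains
subtract 1 from 1: 0 remains
4635 = 4181 + 377 + 55 + 21 + 1, which has 5 terms.

5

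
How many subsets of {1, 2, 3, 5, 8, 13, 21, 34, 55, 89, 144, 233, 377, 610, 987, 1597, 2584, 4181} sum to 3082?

40

Starting from the Zeckendorf form and repeatedly splitting a term F_k into F_{k−1} + F_{k−2} (when neither is already used) reaches every representation.
3082 = 2584+377+89+21+8+3 = 2584+377+89+21+8+2+1 = 2584+377+55+34+21+8+3 = 2584+233+144+89+21+8+3 = … (36 more), for 40 in all.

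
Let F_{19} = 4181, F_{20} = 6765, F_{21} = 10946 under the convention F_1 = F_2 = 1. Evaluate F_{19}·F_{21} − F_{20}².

1

4181·10946 − 6765² = 45765226 − 45765225 = 1. (Cassini's identity: F_{k−1}F_{k+1} − F_k² = (−1)^k.)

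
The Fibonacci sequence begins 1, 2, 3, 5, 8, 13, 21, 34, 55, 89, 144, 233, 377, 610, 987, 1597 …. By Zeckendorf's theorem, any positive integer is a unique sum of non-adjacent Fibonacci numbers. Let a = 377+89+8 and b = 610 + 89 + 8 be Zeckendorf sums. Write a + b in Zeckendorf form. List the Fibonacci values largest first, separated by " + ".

The two numbers are 474 and 707, so their sum is 1181.
Greedily peel off the largest Fibonacci term at each step:
1181: greatest Fibonacci not exceeding it is 987, leaving 194
194: greatest Fibonacci not exceeding it is 144, leaving 50
50: greatest Fibonacci not exceeding it is 34, leaving 16
16: greatest Fibonacci not exceeding it is 13, leaving 3
3: greatest Fibonacci not exceeding it is 3, leaving 0

987 + 144 + 34 + 13 + 3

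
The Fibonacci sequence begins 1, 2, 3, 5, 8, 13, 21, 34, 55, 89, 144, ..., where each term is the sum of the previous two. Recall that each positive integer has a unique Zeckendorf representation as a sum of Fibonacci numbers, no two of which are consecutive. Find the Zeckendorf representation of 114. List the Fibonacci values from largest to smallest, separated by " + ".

Greedy algorithm:
take 89 (≤ 114); 114 − 89 = 25
take 21 (≤ 25); 25 − 21 = 4
take 3 (≤ 4); 4 − 3 = 1
take 1 (≤ 1); 1 − 1 = 0
So 114 = 89 + 21 + 3 + 1, with no two terms consecutive in the sequence.

89 + 21 + 3 + 1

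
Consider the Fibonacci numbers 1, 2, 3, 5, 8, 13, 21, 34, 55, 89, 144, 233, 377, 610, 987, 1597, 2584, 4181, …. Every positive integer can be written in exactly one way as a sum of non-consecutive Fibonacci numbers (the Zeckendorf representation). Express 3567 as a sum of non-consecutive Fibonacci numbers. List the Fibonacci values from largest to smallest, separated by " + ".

2584 ≤ 3567 < 4181, so take 2584; remainder 983
610 ≤ 983 < 987, so take 610; remainder 373
233 ≤ 373 < 377, so take 233; remainder 140
89 ≤ 140 < 144, so take 89; remainder 51
34 ≤ 51 < 55, so take 34; remainder 17
13 ≤ 17 < 21, so take 13; remainder 4
3 ≤ 4 < 5, so take 3; remainder 1
1 ≤ 1 < 2, so take 1; remainder 0
So 3567 = 2584 + 610 + 233 + 89 + 34 + 13 + 3 + 1, with no two terms consecutive in the sequence.

2584 + 610 + 233 + 89 + 34 + 13 + 3 + 1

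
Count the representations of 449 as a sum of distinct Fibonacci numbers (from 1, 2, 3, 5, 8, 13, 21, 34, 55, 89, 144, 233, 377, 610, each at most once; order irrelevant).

Starting from the Zeckendorf form and repeatedly splitting a term F_k into F_{k−1} + F_{k−2} (when neither is already used) reaches every representation.
449 = 377+55+13+3+1 = 377+55+8+5+3+1 = 377+34+21+13+3+1 = … (7 more), for 10 in all.

10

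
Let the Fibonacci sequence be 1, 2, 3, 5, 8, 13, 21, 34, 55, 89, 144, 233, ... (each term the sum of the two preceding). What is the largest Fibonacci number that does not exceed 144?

144

144 ≤ 144 < 233, so the largest Fibonacci number not exceeding 144 is 144.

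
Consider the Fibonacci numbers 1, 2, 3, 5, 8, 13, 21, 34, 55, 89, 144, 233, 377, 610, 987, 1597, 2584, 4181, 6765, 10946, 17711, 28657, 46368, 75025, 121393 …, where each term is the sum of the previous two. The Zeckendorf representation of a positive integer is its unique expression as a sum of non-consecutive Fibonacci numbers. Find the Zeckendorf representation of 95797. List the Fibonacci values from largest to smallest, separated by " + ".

largest Fibonacci ≤ 95797 is 75025; 95797 − 75025 = 20772
largest Fibonacci ≤ 20772 is 17711; 20772 − 17711 = 3061
largest Fibonacci ≤ 3061 is 2584; 3061 − 2584 = 477
largest Fibonacci ≤ 477 is 377; 477 − 377 = 100
largest Fibonacci ≤ 100 is 89; 100 − 89 = 11
largest Fibonacci ≤ 11 is 8; 11 − 8 = 3
largest Fibonacci ≤ 3 is 3; 3 − 3 = 0
So 95797 = 75025 + 17711 + 2584 + 377 + 89 + 8 + 3, with no two terms consecutive in the sequence.

75025 + 17711 + 2584 + 377 + 89 + 8 + 3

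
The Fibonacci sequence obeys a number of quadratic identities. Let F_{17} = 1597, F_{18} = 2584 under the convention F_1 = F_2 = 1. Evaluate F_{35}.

By the addition formula F_{m+n} = F_m F_{n+1} + F_{m−1} F_n with m=18, n=17: F_{35} = 2584·2584 + 1597·1597 = 6677056 + 2550409 = 9227465.

9227465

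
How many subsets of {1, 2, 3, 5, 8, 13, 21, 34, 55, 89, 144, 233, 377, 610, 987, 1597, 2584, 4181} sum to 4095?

Each representation comes from the Zeckendorf form by replacing some F_k with F_{k−1} + F_{k−2} where possible.
4095 = 2584+987+377+144+3 = 2584+987+377+144+2+1 = 2584+987+377+89+55+3 = 2584+987+377+89+55+2+1 = 2584+987+377+89+34+21+3 = … (25 more), for 30 in all.

30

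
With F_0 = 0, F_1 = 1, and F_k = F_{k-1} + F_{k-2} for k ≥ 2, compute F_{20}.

Iterating the recurrence up to F_{15} = 610 and F_{14} = 377:
F_{16} = F_{15} + F_{14} = 610 + 377 = 987
F_{17} = F_{16} + F_{15} = 987 + 610 = 1597
F_{18} = F_{17} + F_{16} = 1597 + 987 = 2584
F_{19} = F_{18} + F_{17} = 2584 + 1597 = 4181
F_{20} = F_{19} + F_{18} = 4181 + 2584 = 6765

6765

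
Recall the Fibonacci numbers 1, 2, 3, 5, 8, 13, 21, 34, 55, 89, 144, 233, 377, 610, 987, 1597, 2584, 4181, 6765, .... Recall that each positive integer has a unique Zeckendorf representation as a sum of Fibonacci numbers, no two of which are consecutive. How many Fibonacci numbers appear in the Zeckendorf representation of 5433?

6

4181 ≤ 5433 < 6765, so take 4181; remainder 1252
987 ≤ 1252 < 1597, so take 987; remainder 265
233 ≤ 265 < 377, so take 233; remainder 32
21 ≤ 32 < 34, so take 21; remainder 11
8 ≤ 11 < 13, so take 8; remainder 3
3 ≤ 3 < 5, so take 3; remainder 0
5433 = 4181 + 987 + 233 + 21 + 8 + 3, which has 6 terms.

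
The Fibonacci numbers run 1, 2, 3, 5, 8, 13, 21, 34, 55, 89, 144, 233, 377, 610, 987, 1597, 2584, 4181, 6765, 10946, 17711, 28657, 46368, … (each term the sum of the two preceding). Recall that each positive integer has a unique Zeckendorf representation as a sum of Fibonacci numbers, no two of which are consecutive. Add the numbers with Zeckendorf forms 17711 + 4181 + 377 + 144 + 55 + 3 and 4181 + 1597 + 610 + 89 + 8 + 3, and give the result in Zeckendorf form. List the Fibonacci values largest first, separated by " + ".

The two numbers are 22471 and 6488, so their sum is 28959.
Repeatedly subtract the largest Fibonacci number that fits:
28657 ≤ 28959 < 46368, so take 28657; remainder 302
233 ≤ 302 < 377, so take 233; remainder 69
55 ≤ 69 < 89, so take 55; remainder 14
13 ≤ 14 < 21, so take 13; remainder 1
1 ≤ 1 < 2, so take 1; remainder 0

28657 + 233 + 55 + 13 + 1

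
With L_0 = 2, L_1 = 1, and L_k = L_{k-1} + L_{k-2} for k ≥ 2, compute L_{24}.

Iterating the recurrence up to L_{18} = 5778 and L_{17} = 3571:
L_{19} = L_{18} + L_{17} = 5778 + 3571 = 9349
L_{20} = L_{19} + L_{18} = 9349 + 5778 = 15127
L_{21} = L_{20} + L_{19} = 15127 + 9349 = 24476
L_{22} = L_{21} + L_{20} = 24476 + 15127 = 39603
L_{23} = L_{22} + L_{21} = 39603 + 24476 = 64079
L_{24} = L_{23} + L_{22} = 64079 + 39603 = 103682

103682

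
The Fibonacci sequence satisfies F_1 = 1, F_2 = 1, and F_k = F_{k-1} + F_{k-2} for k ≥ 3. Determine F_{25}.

Iterating the recurrence up to F_{21} = 10946 and F_{20} = 6765:
F_{22} = F_{21} + F_{20} = 10946 + 6765 = 17711
F_{23} = F_{22} + F_{21} = 17711 + 10946 = 28657
F_{24} = F_{23} + F_{22} = 28657 + 17711 = 46368
F_{25} = F_{24} + F_{23} = 46368 + 28657 = 75025

75025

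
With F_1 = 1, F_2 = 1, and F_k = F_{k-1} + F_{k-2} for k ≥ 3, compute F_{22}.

17711

Iterating the recurrence up to F_{16} = 987 and F_{15} = 610:
F_{17} = F_{16} + F_{15} = 987 + 610 = 1597
F_{18} = F_{17} + F_{16} = 1597 + 987 = 2584
F_{19} = F_{18} + F_{17} = 2584 + 1597 = 4181
F_{20} = F_{19} + F_{18} = 4181 + 2584 = 6765
F_{21} = F_{20} + F_{19} = 6765 + 4181 = 10946
F_{22} = F_{21} + F_{20} = 10946 + 6765 = 17711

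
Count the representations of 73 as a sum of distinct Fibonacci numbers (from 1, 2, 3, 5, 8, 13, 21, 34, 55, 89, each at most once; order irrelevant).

6

Starting from the Zeckendorf form and repeatedly splitting a term F_k into F_{k−1} + F_{k−2} (when neither is already used) reaches every representation.
73 = 55+13+5 = 55+13+3+2 = 34+21+13+5 = … (3 more), for 6 in all.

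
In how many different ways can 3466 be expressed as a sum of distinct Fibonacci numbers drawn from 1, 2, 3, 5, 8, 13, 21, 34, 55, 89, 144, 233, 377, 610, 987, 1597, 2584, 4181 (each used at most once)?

Each representation comes from the Zeckendorf form by replacing some F_k with F_{k−1} + F_{k−2} where possible.
3466 = 2584+610+233+34+5 = 2584+610+233+34+3+2 = 2584+610+233+21+13+5 = 2584+610+144+89+34+5 = 2584+610+233+21+13+3+2 = … (37 more), for 42 in all.

42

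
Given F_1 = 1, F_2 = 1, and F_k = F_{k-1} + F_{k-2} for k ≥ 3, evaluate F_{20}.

Iterating the recurrence up to F_{12} = 144 and F_{11} = 89:
F_{13} = F_{12} + F_{11} = 144 + 89 = 233
F_{14} = F_{13} + F_{12} = 233 + 144 = 377
F_{15} = F_{14} + F_{13} = 377 + 233 = 610
F_{16} = F_{15} + F_{14} = 610 + 377 = 987
F_{17} = F_{16} + F_{15} = 987 + 610 = 1597
F_{18} = F_{17} + F_{16} = 1597 + 987 = 2584
F_{19} = F_{18} + F_{17} = 2584 + 1597 = 4181
F_{20} = F_{19} + F_{18} = 4181 + 2584 = 6765

6765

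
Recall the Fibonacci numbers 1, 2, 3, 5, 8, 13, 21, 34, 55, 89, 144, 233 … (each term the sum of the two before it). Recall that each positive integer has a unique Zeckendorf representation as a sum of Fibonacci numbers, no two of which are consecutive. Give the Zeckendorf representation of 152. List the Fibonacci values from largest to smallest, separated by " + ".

Repeatedly subtract the largest Fibonacci number that fits:
take 144 (≤ 152); 152 − 144 = 8
take 8 (≤ 8); 8 − 8 = 0
So 152 = 144 + 8, with no two terms consecutive in the sequence.

144 + 8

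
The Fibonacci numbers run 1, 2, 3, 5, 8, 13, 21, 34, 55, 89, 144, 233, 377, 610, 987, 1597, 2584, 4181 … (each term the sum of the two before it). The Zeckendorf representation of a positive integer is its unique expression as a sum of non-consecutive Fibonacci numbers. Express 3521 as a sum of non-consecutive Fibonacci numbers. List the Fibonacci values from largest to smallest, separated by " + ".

Greedy algorithm:
2584 ≤ 3521 < 4181, so take 2584; remainder 937
610 ≤ 937 < 987, so take 610; remainder 327
233 ≤ 327 < 377, so take 233; remainder 94
89 ≤ 94 < 144, so take 89; remainder 5
5 ≤ 5 < 8, so take 5; remainder 0
So 3521 = 2584 + 610 + 233 + 89 + 5, with no two terms consecutive in the sequence.

2584 + 610 + 233 + 89 + 5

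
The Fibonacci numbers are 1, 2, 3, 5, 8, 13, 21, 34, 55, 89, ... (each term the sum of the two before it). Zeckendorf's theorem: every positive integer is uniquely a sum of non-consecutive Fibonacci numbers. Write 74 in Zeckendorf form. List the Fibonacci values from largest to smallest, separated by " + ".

Greedy algorithm:
55 ≤ 74 < 89, so take 55; remainder 19
13 ≤ 19 < 21, so take 13; remainder 6
5 ≤ 6 < 8, so take 5; remainder 1
1 ≤ 1 < 2, so take 1; remainder 0
So 74 = 55 + 13 + 5 + 1, with no two terms consecutive in the sequence.

55 + 13 + 5 + 1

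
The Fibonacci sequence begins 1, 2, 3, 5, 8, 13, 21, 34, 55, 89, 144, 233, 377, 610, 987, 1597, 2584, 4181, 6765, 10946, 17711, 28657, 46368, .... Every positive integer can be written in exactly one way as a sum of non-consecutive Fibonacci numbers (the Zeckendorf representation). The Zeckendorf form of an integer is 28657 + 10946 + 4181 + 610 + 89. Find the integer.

28657 + 10946 + 4181 + 610 + 89 = 44483.

44483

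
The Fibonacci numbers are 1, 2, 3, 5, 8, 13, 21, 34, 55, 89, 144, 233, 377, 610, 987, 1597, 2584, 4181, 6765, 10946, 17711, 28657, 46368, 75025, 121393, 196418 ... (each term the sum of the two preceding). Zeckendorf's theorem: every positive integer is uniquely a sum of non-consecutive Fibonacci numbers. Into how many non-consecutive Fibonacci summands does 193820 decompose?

Greedily peel off the largest Fibonacci term at each step:
subtract 121393 from 193820: 72427 remains
subtract 46368 from 72427: 26059 remains
subtract 17711 from 26059: 8348 remains
subtract 6765 from 8348: 1583 remains
subtract 987 from 1583: 596 remains
subtract 377 from 596: 219 remains
subtract 144 from 219: 75 remains
subtract 55 from 75: 20 remains
subtract 13 from 20: 7 remains
subtract 5 from 7: 2 remains
subtract 2 from 2: 0 remains
193820 = 121393 + 46368 + 17711 + 6765 + 987 + 377 + 144 + 55 + 13 + 5 + 2, which has 11 terms.

11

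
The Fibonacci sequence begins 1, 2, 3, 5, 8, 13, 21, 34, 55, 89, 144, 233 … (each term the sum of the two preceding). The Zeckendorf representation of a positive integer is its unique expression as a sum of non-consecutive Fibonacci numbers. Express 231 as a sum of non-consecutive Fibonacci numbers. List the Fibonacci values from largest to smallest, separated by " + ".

144 + 55 + 21 + 8 + 3

Greedily peel off the largest Fibonacci term at each step:
231: greatest Fibonacci not exceeding it is 144, leaving 87
87: greatest Fibonacci not exceeding it is 55, leaving 32
32: greatest Fibonacci not exceeding it is 21, leaving 11
11: greatest Fibonacci not exceeding it is 8, leaving 3
3: greatest Fibonacci not exceeding it is 3, leaving 0
So 231 = 144 + 55 + 21 + 8 + 3, with no two terms consecutive in the sequence.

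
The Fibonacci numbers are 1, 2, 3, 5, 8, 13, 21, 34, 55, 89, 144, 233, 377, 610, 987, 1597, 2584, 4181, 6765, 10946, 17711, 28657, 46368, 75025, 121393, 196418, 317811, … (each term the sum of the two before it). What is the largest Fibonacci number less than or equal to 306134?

196418 ≤ 306134 < 317811, so the largest Fibonacci number not exceeding 306134 is 196418.

196418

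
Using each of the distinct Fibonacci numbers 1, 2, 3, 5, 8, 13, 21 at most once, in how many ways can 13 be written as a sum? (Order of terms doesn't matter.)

Starting from the Zeckendorf form and repeatedly splitting a term F_k into F_{k−1} + F_{k−2} (when neither is already used) reaches every representation.
13 = 13 = 8+5 = 8+3+2 — 3 representations.

3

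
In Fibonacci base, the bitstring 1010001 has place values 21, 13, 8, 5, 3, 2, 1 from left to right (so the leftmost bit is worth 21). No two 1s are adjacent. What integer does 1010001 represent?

Summing the place values of the 1 bits: 21 + 8 + 1 = 30.

30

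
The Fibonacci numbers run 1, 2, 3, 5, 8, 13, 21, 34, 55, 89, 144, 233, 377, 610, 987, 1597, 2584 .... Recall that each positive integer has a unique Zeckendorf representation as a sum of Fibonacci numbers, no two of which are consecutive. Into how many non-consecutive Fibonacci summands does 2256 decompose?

2256: greatest Fibonacci not exceeding it is 1597, leaving 659
659: greatest Fibonacci not exceeding it is 610, leaving 49
49: greatest Fibonacci not exceeding it is 34, leaving 15
15: greatest Fibonacci not exceeding it is 13, leaving 2
2: greatest Fibonacci not exceeding it is 2, leaving 0
2256 = 1597 + 610 + 34 + 13 + 2, which has 5 terms.

5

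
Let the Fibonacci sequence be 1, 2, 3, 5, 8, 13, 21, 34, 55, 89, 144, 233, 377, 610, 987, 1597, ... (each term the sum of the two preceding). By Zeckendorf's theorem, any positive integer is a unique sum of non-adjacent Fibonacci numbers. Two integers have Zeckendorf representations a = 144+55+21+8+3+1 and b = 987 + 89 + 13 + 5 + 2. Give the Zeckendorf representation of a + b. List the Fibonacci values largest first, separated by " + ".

987 + 233 + 89 + 13 + 5 + 1

The two numbers are 232 and 1096, so their sum is 1328.
Greedy algorithm:
987 ≤ 1328 < 1597, so take 987; remainder 341
233 ≤ 341 < 377, so take 233; remainder 108
89 ≤ 108 < 144, so take 89; remainder 19
13 ≤ 19 < 21, so take 13; remainder 6
5 ≤ 6 < 8, so take 5; remainder 1
1 ≤ 1 < 2, so take 1; remainder 0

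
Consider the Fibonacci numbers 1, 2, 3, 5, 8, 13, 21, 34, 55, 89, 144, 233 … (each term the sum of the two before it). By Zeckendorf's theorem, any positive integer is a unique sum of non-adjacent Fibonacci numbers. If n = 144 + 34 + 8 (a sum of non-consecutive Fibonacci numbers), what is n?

186

144 + 34 + 8 = 186.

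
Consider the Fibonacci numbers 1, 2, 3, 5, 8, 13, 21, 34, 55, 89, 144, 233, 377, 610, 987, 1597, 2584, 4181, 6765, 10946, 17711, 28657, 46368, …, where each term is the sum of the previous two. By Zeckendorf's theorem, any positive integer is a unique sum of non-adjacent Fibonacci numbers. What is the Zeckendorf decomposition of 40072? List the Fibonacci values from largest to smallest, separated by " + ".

28657 + 10946 + 377 + 89 + 3

Greedily peel off the largest Fibonacci term at each step:
largest Fibonacci ≤ 40072 is 28657; 40072 − 28657 = 11415
largest Fibonacci ≤ 11415 is 10946; 11415 − 10946 = 469
largest Fibonacci ≤ 469 is 377; 469 − 377 = 92
largest Fibonacci ≤ 92 is 89; 92 − 89 = 3
largest Fibonacci ≤ 3 is 3; 3 − 3 = 0
So 40072 = 28657 + 10946 + 377 + 89 + 3, with no two terms consecutive in the sequence.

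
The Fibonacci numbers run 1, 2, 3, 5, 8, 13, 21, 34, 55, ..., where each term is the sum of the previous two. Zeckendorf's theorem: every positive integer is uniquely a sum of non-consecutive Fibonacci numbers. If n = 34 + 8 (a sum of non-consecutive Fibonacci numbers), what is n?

42

34 + 8 = 42.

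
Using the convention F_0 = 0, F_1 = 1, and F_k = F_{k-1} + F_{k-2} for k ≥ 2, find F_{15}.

Iterating the recurrence up to F_{7} = 13 and F_{6} = 8:
F_{8} = F_{7} + F_{6} = 13 + 8 = 21
F_{9} = F_{8} + F_{7} = 21 + 13 = 34
F_{10} = F_{9} + F_{8} = 34 + 21 = 55
F_{11} = F_{10} + F_{9} = 55 + 34 = 89
F_{12} = F_{11} + F_{10} = 89 + 55 = 144
F_{13} = F_{12} + F_{11} = 144 + 89 = 233
F_{14} = F_{13} + F_{12} = 233 + 144 = 377
F_{15} = F_{14} + F_{13} = 377 + 233 = 610

610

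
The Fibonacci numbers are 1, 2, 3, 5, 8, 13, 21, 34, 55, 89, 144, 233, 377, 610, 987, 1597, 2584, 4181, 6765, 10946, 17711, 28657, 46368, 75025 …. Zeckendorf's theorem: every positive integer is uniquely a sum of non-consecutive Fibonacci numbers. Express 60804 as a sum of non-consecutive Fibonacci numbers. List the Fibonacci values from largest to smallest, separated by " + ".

46368 + 10946 + 2584 + 610 + 233 + 55 + 8

Greedily peel off the largest Fibonacci term at each step:
60804 − 46368 = 14436
14436 − 10946 = 3490
3490 − 2584 = 906
906 − 610 = 296
296 − 233 = 63
63 − 55 = 8
8 − 8 = 0
So 60804 = 46368 + 10946 + 2584 + 610 + 233 + 55 + 8, with no two terms consecutive in the sequence.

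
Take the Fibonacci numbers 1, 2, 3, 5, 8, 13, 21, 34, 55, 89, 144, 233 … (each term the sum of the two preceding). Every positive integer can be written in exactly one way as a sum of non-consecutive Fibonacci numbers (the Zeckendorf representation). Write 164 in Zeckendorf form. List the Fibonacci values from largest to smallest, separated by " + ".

144 + 13 + 5 + 2

164 − 144 = 20
20 − 13 = 7
7 − 5 = 2
2 − 2 = 0
So 164 = 144 + 13 + 5 + 2, with no two terms consecutive in the sequence.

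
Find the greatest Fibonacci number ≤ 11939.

10946 ≤ 11939 < 17711, so the largest Fibonacci number not exceeding 11939 is 10946.

10946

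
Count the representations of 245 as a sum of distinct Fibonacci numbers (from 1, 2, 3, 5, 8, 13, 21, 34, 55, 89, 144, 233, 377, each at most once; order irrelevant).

Each representation comes from the Zeckendorf form by replacing some F_k with F_{k−1} + F_{k−2} where possible.
245 = 233+8+3+1 = 144+89+8+3+1 = 144+55+34+8+3+1 = 144+55+21+13+8+3+1 — 4 representations.

4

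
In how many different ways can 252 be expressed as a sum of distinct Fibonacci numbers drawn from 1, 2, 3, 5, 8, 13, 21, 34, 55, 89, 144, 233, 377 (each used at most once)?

10

Each representation comes from the Zeckendorf form by replacing some F_k with F_{k−1} + F_{k−2} where possible.
252 = 233+13+5+1 = 233+13+3+2+1 = 144+89+13+5+1 = … (7 more), for 10 in all.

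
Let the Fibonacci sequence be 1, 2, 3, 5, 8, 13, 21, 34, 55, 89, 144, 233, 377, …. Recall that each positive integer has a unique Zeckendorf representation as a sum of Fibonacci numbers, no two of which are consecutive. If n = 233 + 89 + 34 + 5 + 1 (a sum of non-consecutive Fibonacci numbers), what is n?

362

233 + 89 + 34 + 5 + 1 = 362.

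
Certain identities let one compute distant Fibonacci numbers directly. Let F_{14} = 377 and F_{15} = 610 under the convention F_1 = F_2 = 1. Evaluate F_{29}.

By F_{2k+1} = F_k² + F_{k+1}²: F_{29} = 377² + 610² = 142129 + 372100 = 514229.

514229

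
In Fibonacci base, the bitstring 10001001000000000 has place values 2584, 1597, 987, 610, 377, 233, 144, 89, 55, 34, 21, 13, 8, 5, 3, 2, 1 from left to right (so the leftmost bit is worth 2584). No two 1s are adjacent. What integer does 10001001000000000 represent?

Summing the place values of the 1 bits: 2584 + 377 + 89 = 3050.

3050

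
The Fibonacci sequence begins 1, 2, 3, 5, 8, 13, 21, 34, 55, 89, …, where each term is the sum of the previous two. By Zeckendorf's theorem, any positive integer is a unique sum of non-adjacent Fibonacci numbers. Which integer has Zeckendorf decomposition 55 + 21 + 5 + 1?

82

55 + 21 + 5 + 1 = 82.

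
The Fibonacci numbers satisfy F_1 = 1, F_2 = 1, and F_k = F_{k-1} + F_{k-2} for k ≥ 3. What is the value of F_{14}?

Iterating the recurrence up to F_{10} = 55 and F_{9} = 34:
F_{11} = F_{10} + F_{9} = 55 + 34 = 89
F_{12} = F_{11} + F_{10} = 89 + 55 = 144
F_{13} = F_{12} + F_{11} = 144 + 89 = 233
F_{14} = F_{13} + F_{12} = 233 + 144 = 377

377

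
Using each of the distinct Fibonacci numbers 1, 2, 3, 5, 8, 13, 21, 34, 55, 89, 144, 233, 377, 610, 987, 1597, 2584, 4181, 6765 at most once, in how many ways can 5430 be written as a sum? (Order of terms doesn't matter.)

60

5430 = 4181+987+233+21+8 = 4181+987+233+21+5+3 = 4181+987+144+89+21+8 = 4181+987+233+21+5+2+1 = … (56 more), for 60 in all.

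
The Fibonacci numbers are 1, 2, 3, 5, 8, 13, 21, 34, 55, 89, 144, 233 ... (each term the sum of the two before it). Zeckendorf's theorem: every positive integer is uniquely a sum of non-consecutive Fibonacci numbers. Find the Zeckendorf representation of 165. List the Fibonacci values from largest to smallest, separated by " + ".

144 + 21

165: greatest Fibonacci not exceeding it is 144, leaving 21
21: greatest Fibonacci not exceeding it is 21, leaving 0
So 165 = 144 + 21, with no two terms consecutive in the sequence.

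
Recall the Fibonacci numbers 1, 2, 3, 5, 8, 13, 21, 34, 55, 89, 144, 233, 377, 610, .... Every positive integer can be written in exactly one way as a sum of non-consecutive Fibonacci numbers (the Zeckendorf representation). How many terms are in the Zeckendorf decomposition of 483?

5

Greedy algorithm:
483: greatest Fibonacci not exceeding it is 377, leaving 106
106: greatest Fibonacci not exceeding it is 89, leaving 17
17: greatest Fibonacci not exceeding it is 13, leaving 4
4: greatest Fibonacci not exceeding it is 3, leaving 1
1: greatest Fibonacci not exceeding it is 1, leaving 0
483 = 377 + 89 + 13 + 3 + 1, which has 5 terms.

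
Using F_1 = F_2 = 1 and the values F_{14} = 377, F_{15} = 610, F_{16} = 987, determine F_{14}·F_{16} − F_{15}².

377·987 − 610² = 372099 − 372100 = -1. (Cassini's identity: F_{k−1}F_{k+1} − F_k² = (−1)^k.)

-1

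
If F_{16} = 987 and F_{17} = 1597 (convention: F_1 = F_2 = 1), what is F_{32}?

2178309

By the doubling identity F_{2k} = F_k(2F_{k+1} − F_k): F_{32} = 987·(2·1597 − 987) = 987·2207 = 2178309.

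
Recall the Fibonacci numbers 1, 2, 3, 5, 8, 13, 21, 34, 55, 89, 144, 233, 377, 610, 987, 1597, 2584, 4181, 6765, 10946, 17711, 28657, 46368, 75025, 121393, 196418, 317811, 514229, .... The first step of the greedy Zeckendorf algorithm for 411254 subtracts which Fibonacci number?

317811 ≤ 411254 < 514229, so the largest Fibonacci number not exceeding 411254 is 317811.

317811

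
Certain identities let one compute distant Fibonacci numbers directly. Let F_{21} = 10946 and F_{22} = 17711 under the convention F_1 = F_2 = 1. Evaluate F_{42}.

By the doubling identity F_{2k} = F_k(2F_{k+1} − F_k): F_{42} = 10946·(2·17711 − 10946) = 10946·24476 = 267914296.

267914296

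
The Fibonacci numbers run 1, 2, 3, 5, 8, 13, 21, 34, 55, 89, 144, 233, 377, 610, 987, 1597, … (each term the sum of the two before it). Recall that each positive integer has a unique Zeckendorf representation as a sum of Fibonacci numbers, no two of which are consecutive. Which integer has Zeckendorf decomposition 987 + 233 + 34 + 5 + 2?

1261

987 + 233 + 34 + 5 + 2 = 1261.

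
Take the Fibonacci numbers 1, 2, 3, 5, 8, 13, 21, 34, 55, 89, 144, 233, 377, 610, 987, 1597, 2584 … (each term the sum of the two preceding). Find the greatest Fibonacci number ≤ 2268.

1597 ≤ 2268 < 2584, so the largest Fibonacci number not exceeding 2268 is 1597.

1597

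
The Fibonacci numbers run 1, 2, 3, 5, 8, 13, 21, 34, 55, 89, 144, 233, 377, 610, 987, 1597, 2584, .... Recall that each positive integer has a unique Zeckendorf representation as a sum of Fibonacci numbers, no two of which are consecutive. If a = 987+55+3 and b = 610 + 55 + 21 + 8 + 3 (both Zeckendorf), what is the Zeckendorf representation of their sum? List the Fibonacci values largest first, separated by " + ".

The two numbers are 1045 and 697, so their sum is 1742.
subtract 1597 from 1742: 145 remains
subtract 144 from 145: 1 remains
subtract 1 from 1: 0 remains

1597 + 144 + 1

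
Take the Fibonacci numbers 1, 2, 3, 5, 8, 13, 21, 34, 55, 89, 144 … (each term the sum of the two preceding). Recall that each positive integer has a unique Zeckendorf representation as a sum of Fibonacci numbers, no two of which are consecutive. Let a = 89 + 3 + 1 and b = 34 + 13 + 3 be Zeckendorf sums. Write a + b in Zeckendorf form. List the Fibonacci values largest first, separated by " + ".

89 + 34 + 13 + 5 + 2

The two numbers are 93 and 50, so their sum is 143.
89 ≤ 143 < 144, so take 89; remainder 54
34 ≤ 54 < 55, so take 34; remainder 20
13 ≤ 20 < 21, so take 13; remainder 7
5 ≤ 7 < 8, so take 5; remainder 2
2 ≤ 2 < 3, so take 2; remainder 0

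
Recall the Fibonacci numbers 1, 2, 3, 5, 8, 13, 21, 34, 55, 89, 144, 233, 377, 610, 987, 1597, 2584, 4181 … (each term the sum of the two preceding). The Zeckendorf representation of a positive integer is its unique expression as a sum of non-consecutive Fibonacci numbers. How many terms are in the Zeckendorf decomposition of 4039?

5

Greedy algorithm:
subtract 2584 from 4039: 1455 remains
subtract 987 from 1455: 468 remains
subtract 377 from 468: 91 remains
subtract 89 from 91: 2 remains
subtract 2 from 2: 0 remains
4039 = 2584 + 987 + 377 + 89 + 2, which has 5 terms.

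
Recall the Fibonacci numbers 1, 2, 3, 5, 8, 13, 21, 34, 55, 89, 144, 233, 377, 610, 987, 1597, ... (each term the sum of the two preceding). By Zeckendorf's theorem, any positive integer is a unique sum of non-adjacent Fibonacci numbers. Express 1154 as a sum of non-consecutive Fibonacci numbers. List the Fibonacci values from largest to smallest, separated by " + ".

987 + 144 + 21 + 2

subtract 987 from 1154: 167 remains
subtract 144 from 167: 23 remains
subtract 21 from 23: 2 remains
subtract 2 from 2: 0 remains
So 1154 = 987 + 144 + 21 + 2, with no two terms consecutive in the sequence.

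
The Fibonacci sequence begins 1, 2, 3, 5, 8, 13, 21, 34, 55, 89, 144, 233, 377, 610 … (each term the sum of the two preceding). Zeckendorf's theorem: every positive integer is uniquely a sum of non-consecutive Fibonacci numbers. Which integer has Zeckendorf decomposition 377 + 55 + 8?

440

377 + 55 + 8 = 440.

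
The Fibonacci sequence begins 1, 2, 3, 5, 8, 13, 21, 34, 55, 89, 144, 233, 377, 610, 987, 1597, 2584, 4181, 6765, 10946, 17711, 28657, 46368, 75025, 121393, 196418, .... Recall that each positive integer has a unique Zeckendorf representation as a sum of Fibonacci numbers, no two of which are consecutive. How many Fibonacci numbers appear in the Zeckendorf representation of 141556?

8

take 121393 (≤ 141556); 141556 − 121393 = 20163
take 17711 (≤ 20163); 20163 − 17711 = 2452
take 1597 (≤ 2452); 2452 − 1597 = 855
take 610 (≤ 855); 855 − 610 = 245
take 233 (≤ 245); 245 − 233 = 12
take 8 (≤ 12); 12 − 8 = 4
take 3 (≤ 4); 4 − 3 = 1
take 1 (≤ 1); 1 − 1 = 0
141556 = 121393 + 17711 + 1597 + 610 + 233 + 8 + 3 + 1, which has 8 terms.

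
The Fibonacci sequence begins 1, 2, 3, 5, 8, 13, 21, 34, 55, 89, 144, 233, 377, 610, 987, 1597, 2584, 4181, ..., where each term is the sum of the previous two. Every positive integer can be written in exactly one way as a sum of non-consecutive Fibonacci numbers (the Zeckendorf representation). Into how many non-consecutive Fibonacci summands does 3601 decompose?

3601: greatest Fibonacci not exceeding it is 2584, leaving 1017
1017: greatest Fibonacci not exceeding it is 987, leaving 30
30: greatest Fibonacci not exceeding it is 21, leaving 9
9: greatest Fibonacci not exceeding it is 8, leaving 1
1: greatest Fibonacci not exceeding it is 1, leaving 0
3601 = 2584 + 987 + 21 + 8 + 1, which has 5 terms.

5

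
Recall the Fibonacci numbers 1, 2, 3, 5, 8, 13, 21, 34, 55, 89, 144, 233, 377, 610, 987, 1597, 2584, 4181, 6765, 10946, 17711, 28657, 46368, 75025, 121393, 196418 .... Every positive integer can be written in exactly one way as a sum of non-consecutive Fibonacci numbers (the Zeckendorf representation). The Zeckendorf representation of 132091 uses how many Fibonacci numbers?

9

Greedy algorithm:
take 121393 (≤ 132091); 132091 − 121393 = 10698
take 6765 (≤ 10698); 10698 − 6765 = 3933
take 2584 (≤ 3933); 3933 − 2584 = 1349
take 987 (≤ 1349); 1349 − 987 = 362
take 233 (≤ 362); 362 − 233 = 129
take 89 (≤ 129); 129 − 89 = 40
take 34 (≤ 40); 40 − 34 = 6
take 5 (≤ 6); 6 − 5 = 1
take 1 (≤ 1); 1 − 1 = 0
132091 = 121393 + 6765 + 2584 + 987 + 233 + 89 + 34 + 5 + 1, which has 9 terms.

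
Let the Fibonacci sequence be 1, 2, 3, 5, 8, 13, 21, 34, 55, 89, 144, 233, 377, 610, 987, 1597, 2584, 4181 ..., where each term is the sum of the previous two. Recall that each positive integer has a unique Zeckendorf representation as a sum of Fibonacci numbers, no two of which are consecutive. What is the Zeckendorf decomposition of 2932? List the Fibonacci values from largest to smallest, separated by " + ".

2584 + 233 + 89 + 21 + 5

Repeatedly subtract the largest Fibonacci number that fits:
largest Fibonacci ≤ 2932 is 2584; 2932 − 2584 = 348
largest Fibonacci ≤ 348 is 233; 348 − 233 = 115
largest Fibonacci ≤ 115 is 89; 115 − 89 = 26
largest Fibonacci ≤ 26 is 21; 26 − 21 = 5
largest Fibonacci ≤ 5 is 5; 5 − 5 = 0
So 2932 = 2584 + 233 + 89 + 21 + 5, with no two terms consecutive in the sequence.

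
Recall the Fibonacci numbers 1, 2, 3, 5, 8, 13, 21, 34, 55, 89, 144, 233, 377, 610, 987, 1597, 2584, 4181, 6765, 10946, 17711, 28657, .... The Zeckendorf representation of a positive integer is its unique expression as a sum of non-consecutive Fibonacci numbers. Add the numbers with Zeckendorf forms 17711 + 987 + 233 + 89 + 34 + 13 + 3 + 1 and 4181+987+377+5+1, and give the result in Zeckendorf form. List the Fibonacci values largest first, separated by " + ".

The two numbers are 19071 and 5551, so their sum is 24622.
Greedy algorithm:
17711 ≤ 24622 < 28657, so take 17711; remainder 6911
6765 ≤ 6911 < 10946, so take 6765; remainder 146
144 ≤ 146 < 233, so take 144; remainder 2
2 ≤ 2 < 3, so take 2; remainder 0

17711 + 6765 + 144 + 2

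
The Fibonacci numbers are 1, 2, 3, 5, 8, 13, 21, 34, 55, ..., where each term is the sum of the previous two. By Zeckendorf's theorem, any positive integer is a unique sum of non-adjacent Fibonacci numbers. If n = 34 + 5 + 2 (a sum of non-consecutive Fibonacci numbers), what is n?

41

34 + 5 + 2 = 41.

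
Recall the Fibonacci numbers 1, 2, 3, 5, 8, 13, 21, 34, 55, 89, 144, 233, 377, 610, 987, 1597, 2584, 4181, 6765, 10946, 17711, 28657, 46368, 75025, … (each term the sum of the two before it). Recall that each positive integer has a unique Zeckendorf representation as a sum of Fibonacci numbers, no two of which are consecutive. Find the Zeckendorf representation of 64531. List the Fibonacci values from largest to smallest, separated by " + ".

46368 + 17711 + 377 + 55 + 13 + 5 + 2

take 46368 (≤ 64531); 64531 − 46368 = 18163
take 17711 (≤ 18163); 18163 − 17711 = 452
take 377 (≤ 452); 452 − 377 = 75
take 55 (≤ 75); 75 − 55 = 20
take 13 (≤ 20); 20 − 13 = 7
take 5 (≤ 7); 7 − 5 = 2
take 2 (≤ 2); 2 − 2 = 0
So 64531 = 46368 + 17711 + 377 + 55 + 13 + 5 + 2, with no two terms consecutive in the sequence.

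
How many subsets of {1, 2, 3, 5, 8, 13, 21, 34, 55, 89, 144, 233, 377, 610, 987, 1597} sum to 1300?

Starting from the Zeckendorf form and repeatedly splitting a term F_k into F_{k−1} + F_{k−2} (when neither is already used) reaches every representation.
1300 = 987+233+55+21+3+1 = 987+233+55+13+8+3+1 = 987+144+89+55+21+3+1 = 610+377+233+55+21+3+1 = 987+233+34+21+13+8+3+1 = … (7 more), for 12 in all.

12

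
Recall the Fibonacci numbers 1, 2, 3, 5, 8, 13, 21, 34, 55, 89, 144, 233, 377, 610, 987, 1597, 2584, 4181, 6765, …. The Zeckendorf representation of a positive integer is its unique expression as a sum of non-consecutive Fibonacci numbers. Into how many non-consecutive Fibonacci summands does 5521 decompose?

Repeatedly subtract the largest Fibonacci number that fits:
largest Fibonacci ≤ 5521 is 4181; 5521 − 4181 = 1340
largest Fibonacci ≤ 1340 is 987; 1340 − 987 = 353
largest Fibonacci ≤ 353 is 233; 353 − 233 = 120
largest Fibonacci ≤ 120 is 89; 120 − 89 = 31
largest Fibonacci ≤ 31 is 21; 31 − 21 = 10
largest Fibonacci ≤ 10 is 8; 10 − 8 = 2
largest Fibonacci ≤ 2 is 2; 2 − 2 = 0
5521 = 4181 + 987 + 233 + 89 + 21 + 8 + 2, which has 7 terms.

7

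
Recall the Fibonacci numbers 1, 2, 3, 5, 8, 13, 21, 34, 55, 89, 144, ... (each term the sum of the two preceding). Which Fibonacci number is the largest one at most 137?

89 ≤ 137 < 144, so the largest Fibonacci number not exceeding 137 is 89.

89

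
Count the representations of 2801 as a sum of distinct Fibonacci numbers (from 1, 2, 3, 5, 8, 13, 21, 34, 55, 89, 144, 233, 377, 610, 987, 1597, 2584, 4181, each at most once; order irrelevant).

30

2801 = 2584+144+55+13+5 = 2584+144+55+13+3+2 = 2584+144+34+21+13+5 = … (27 more), for 30 in all.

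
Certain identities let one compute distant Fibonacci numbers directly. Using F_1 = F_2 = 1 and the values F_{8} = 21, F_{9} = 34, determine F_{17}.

By the addition formula F_{m+n} = F_m F_{n+1} + F_{m−1} F_n with m=9, n=8: F_{17} = 34·34 + 21·21 = 1156 + 441 = 1597.

1597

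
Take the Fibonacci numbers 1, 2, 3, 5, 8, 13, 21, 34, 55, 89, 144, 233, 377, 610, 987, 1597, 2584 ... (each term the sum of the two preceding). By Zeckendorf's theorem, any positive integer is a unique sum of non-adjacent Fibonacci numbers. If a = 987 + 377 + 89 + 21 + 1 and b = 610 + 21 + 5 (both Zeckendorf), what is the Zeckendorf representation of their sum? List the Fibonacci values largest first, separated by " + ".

1597 + 377 + 89 + 34 + 13 + 1

The two numbers are 1475 and 636, so their sum is 2111.
Repeatedly subtract the largest Fibonacci number that fits:
take 1597 (≤ 2111); 2111 − 1597 = 514
take 377 (≤ 514); 514 − 377 = 137
take 89 (≤ 137); 137 − 89 = 48
take 34 (≤ 48); 48 − 34 = 14
take 13 (≤ 14); 14 − 13 = 1
take 1 (≤ 1); 1 − 1 = 0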